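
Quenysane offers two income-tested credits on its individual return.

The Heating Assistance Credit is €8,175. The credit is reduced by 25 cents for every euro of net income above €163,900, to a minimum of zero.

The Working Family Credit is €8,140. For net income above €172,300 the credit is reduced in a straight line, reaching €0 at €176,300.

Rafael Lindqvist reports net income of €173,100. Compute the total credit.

€12,387

Heating Assistance Credit: 25% of the €9,200 excess over €163,900 is €2,300; credit = €8,175 − €2,300 = €5,875.
Working Family Credit: €173,100 is €800 into a €4,000 phase-out range, leaving 3,200/4,000 of the credit: €8,140 × 3,200/4,000 = €6,512.
Total: €5,875 + €6,512 = €12,387.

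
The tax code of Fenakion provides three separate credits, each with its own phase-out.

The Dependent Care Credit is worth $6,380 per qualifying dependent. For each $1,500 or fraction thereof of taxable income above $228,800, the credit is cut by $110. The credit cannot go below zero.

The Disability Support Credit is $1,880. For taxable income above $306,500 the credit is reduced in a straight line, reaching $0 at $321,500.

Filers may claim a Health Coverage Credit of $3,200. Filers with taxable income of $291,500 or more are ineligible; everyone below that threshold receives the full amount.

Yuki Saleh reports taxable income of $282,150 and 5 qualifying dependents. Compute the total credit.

Dependent Care Credit: base = 5 × $6,380 = $31,900. income exceeds $228,800 by $53,350, which is 36 full-or-partial $1,500 increments; reduction = 36 × $110 = $3,960, leaving $27,940.
Disability Support Credit: $282,150 is at or below the $306,500 threshold, so the full $1,880 applies.
Health Coverage Credit: $282,150 is below the $291,500 cutoff, so the full $3,200 applies.
Total: $27,940 + $1,880 + $3,200 = $33,020.

$33,020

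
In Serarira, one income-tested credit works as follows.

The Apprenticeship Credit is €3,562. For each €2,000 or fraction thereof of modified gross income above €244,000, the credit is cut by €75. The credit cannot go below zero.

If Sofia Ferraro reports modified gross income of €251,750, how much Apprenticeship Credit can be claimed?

€3,262

Apprenticeship Credit: income exceeds €244,000 by €7,750, which is 4 full-or-partial €2,000 increments; reduction = 4 × €75 = €300, leaving €3,262.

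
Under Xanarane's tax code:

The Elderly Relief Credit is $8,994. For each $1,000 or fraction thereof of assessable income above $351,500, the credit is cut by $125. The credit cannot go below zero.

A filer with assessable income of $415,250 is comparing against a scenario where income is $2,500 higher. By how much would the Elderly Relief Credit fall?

$375

At $415,250 — income exceeds $351,500 by $63,750, which is 64 full-or-partial $1,000 increments; reduction = 64 × $125 = $8,000, leaving $994.
At $417,750 — income exceeds $351,500 by $66,250, which is 67 full-or-partial $1,000 increments; reduction = 67 × $125 = $8,375, leaving $619.
Lost: $994 − $619 = $375.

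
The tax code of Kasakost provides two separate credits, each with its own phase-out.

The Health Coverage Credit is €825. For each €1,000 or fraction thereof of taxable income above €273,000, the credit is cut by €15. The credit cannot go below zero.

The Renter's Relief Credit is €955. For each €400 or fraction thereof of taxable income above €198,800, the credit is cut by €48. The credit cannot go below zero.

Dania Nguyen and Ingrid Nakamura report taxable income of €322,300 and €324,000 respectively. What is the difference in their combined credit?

Dania (€322,300): Health Coverage Credit: income exceeds €273,000 by €49,300, which is 50 full-or-partial €1,000 increments; reduction = 50 × €15 = €750, leaving €75. Renter's Relief Credit: income exceeds €198,800 by €123,500 → 309 increments × €48 = €14,832 ≥ base, so the credit is €0. total €75 + €0 = €75
Ingrid (€324,000): Health Coverage Credit: income exceeds €273,000 by €51,000, which is 51 full-or-partial €1,000 increments; reduction = 51 × €15 = €765, leaving €60. Renter's Relief Credit: income exceeds €198,800 by €125,200 → 313 increments × €48 = €15,024 ≥ base, so the credit is €0. total €60 + €0 = €60
Difference: |€75 − €60| = €15.

€15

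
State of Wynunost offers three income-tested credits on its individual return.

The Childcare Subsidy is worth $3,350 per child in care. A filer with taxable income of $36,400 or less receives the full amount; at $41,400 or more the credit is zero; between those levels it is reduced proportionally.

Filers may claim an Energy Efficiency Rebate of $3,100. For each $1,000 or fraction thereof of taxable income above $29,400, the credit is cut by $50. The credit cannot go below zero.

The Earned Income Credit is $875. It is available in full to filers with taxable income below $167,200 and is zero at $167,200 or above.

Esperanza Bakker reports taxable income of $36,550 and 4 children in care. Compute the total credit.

Childcare Subsidy: base = 4 × $3,350 = $13,400. $36,550 is $150 into a $5,000 phase-out range, leaving 4,850/5,000 of the credit: $13,400 × 4,850/5,000 = $12,998.
Energy Efficiency Rebate: income exceeds $29,400 by $7,150, which is 8 full-or-partial $1,000 increments; reduction = 8 × $50 = $400, leaving $2,700.
Earned Income Credit: $36,550 is below the $167,200 cutoff, so the full $875 applies.
Total: $12,998 + $2,700 + $875 = $16,573.

$16,573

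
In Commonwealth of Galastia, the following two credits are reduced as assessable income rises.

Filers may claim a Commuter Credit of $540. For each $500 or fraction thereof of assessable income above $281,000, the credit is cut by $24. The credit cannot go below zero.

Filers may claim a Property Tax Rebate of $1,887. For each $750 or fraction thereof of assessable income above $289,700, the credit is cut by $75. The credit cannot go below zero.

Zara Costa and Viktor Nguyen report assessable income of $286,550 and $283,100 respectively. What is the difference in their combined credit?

Zara ($286,550): Commuter Credit: income exceeds $281,000 by $5,550, which is 12 full-or-partial $500 increments; reduction = 12 × $24 = $288, leaving $252. Property Tax Rebate: $286,550 is at or below the $289,700 threshold, so the full $1,887 applies. total $252 + $1,887 = $2,139
Viktor ($283,100): Commuter Credit: income exceeds $281,000 by $2,100, which is 5 full-or-partial $500 increments; reduction = 5 × $24 = $120, leaving $420. Property Tax Rebate: $283,100 is at or below the $289,700 threshold, so the full $1,887 applies. total $420 + $1,887 = $2,307
Difference: |$2,139 − $2,307| = $168.

$168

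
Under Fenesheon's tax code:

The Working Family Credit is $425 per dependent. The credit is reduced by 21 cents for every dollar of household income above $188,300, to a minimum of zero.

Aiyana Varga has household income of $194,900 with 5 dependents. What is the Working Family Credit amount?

Working Family Credit: base = 5 × $425 = $2,125. 21% of the $6,600 excess over $188,300 is $1,386; credit = $2,125 − $1,386 = $739.

$739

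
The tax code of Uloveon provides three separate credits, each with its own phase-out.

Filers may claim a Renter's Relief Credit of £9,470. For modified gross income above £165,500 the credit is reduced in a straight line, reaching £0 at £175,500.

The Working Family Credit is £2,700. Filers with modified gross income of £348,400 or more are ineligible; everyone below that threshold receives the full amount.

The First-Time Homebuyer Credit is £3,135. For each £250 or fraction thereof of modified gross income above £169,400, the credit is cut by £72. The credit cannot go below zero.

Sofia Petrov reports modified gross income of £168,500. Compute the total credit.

Renter's Relief Credit: £168,500 is £3,000 into a £10,000 phase-out range, leaving 7,000/10,000 of the credit: £9,470 × 7,000/10,000 = £6,629.
Working Family Credit: £168,500 is below the £348,400 cutoff, so the full £2,700 applies.
First-Time Homebuyer Credit: £168,500 is at or below the £169,400 threshold, so the full £3,135 applies.
Total: £6,629 + £2,700 + £3,135 = £12,464.

£12,464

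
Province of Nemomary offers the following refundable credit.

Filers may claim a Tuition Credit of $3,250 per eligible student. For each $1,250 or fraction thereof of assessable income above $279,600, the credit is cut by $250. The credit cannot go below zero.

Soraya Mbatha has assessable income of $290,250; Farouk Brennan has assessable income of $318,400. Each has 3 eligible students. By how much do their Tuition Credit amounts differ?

$5,750

Soraya ($290,250): Tuition Credit: base = 3 × $3,250 = $9,750. income exceeds $279,600 by $10,650, which is 9 full-or-partial $1,250 increments; reduction = 9 × $250 = $2,250, leaving $7,500.
Farouk ($318,400): Tuition Credit: base = 3 × $3,250 = $9,750. income exceeds $279,600 by $38,800, which is 32 full-or-partial $1,250 increments; reduction = 32 × $250 = $8,000, leaving $1,750.
Difference: |$7,500 − $1,750| = $5,750.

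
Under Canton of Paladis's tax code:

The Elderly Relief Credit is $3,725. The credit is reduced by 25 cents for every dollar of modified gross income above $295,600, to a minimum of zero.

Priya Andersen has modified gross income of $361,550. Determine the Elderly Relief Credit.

Elderly Relief Credit: 25% of the $65,950 excess over $295,600 is $16,487.50 ≥ base, so the credit is $0.

$0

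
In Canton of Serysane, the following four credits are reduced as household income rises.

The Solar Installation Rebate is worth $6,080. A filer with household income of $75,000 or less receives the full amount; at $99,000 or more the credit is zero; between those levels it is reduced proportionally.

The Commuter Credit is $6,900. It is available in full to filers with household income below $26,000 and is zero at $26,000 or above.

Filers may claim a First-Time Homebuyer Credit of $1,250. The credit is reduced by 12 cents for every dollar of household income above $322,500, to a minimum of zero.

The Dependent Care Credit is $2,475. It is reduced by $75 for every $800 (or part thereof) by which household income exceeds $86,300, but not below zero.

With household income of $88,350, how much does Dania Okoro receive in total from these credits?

Solar Installation Rebate: $88,350 is $13,350 into a $24,000 phase-out range, leaving 10,650/24,000 of the credit: $6,080 × 10,650/24,000 = $2,698.
Commuter Credit: $88,350 meets or exceeds the $26,000 cutoff, so the credit is $0.
First-Time Homebuyer Credit: $88,350 is at or below the $322,500 threshold, so the full $1,250 applies.
Dependent Care Credit: income exceeds $86,300 by $2,050, which is 3 full-or-partial $800 increments; reduction = 3 × $75 = $225, leaving $2,250.
Total: $2,698 + $0 + $1,250 + $2,250 = $6,198.

$6,198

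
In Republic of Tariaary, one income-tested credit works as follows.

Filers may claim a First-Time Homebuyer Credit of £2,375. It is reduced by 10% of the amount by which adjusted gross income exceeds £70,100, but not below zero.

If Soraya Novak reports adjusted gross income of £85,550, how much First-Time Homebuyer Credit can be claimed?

First-Time Homebuyer Credit: 10% of the £15,450 excess over £70,100 is £1,545; credit = £2,375 − £1,545 = £830.

£830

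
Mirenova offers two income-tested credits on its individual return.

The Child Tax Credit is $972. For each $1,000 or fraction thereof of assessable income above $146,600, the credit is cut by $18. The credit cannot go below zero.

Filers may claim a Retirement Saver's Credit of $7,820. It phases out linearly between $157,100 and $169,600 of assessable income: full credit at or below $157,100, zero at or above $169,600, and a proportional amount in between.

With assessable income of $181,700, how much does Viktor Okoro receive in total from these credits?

Child Tax Credit: income exceeds $146,600 by $35,100, which is 36 full-or-partial $1,000 increments; reduction = 36 × $18 = $648, leaving $324.
Retirement Saver's Credit: $181,700 is at or above $169,600, so the credit is $0.
Total: $324 + $0 = $324.

$324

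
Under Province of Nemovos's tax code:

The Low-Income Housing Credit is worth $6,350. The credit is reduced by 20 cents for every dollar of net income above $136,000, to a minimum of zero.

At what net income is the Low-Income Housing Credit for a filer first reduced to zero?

The credit falls by 20% of each dollar above $136,000, so it reaches zero when the excess is $6,350 / 20% = $31,750: income = $136,000 + $31,750 = $167,750.

$167,750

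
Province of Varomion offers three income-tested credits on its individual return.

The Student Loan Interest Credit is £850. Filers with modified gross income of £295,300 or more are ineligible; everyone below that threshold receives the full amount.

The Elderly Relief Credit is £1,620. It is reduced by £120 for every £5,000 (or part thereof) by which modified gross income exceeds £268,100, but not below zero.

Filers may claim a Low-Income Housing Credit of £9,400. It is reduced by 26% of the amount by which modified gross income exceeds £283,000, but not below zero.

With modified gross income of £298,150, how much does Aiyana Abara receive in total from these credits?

£6,241

Student Loan Interest Credit: £298,150 meets or exceeds the £295,300 cutoff, so the credit is £0.
Elderly Relief Credit: income exceeds £268,100 by £30,050, which is 7 full-or-partial £5,000 increments; reduction = 7 × £120 = £840, leaving £780.
Low-Income Housing Credit: 26% of the £15,150 excess over £283,000 is £3,939; credit = £9,400 − £3,939 = £5,461.
Total: £0 + £780 + £5,461 = £6,241.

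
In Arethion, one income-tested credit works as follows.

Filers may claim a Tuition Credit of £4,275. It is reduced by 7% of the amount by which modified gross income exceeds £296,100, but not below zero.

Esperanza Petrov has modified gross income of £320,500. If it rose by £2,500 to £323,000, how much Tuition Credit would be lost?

£175

At £320,500 — 7% of the £24,400 excess over £296,100 is £1,708; credit = £4,275 − £1,708 = £2,567.
At £323,000 — 7% of the £26,900 excess over £296,100 is £1,883; credit = £4,275 − £1,883 = £2,392.
Lost: £2,567 − £2,392 = £175.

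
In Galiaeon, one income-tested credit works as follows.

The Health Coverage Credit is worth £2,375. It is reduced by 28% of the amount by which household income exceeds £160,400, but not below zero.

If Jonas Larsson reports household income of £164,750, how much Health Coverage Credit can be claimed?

£1,157

Health Coverage Credit: 28% of the £4,350 excess over £160,400 is £1,218; credit = £2,375 − £1,218 = £1,157.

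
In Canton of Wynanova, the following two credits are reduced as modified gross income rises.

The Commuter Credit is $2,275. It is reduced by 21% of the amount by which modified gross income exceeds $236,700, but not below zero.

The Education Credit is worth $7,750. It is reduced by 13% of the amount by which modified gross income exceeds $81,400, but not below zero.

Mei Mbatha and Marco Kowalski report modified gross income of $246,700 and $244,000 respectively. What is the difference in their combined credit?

Mei ($246,700): Commuter Credit: 21% of the $10,000 excess over $236,700 is $2,100; credit = $2,275 − $2,100 = $175. Education Credit: 13% of the $165,300 excess over $81,400 is $21,489 ≥ base, so the credit is $0. total $175 + $0 = $175
Marco ($244,000): Commuter Credit: 21% of the $7,300 excess over $236,700 is $1,533; credit = $2,275 − $1,533 = $742. Education Credit: 13% of the $162,600 excess over $81,400 is $21,138 ≥ base, so the credit is $0. total $742 + $0 = $742
Difference: |$175 − $742| = $567.

$567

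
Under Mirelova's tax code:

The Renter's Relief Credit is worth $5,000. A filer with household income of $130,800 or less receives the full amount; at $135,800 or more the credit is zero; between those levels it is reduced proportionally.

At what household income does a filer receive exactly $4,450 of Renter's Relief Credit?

$4,450 is 4,450/5,000 of the full $5,000, so 550/5,000 of the $5,000 range has been used: income = $130,800 + $5,000 × 550/5,000 = $131,350.

$131,350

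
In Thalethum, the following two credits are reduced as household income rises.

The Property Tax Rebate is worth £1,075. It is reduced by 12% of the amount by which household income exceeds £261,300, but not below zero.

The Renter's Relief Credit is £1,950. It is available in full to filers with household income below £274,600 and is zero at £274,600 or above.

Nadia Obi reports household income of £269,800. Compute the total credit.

Property Tax Rebate: 12% of the £8,500 excess over £261,300 is £1,020; credit = £1,075 − £1,020 = £55.
Renter's Relief Credit: £269,800 is below the £274,600 cutoff, so the full £1,950 applies.
Total: £55 + £1,950 = £2,005.

£2,005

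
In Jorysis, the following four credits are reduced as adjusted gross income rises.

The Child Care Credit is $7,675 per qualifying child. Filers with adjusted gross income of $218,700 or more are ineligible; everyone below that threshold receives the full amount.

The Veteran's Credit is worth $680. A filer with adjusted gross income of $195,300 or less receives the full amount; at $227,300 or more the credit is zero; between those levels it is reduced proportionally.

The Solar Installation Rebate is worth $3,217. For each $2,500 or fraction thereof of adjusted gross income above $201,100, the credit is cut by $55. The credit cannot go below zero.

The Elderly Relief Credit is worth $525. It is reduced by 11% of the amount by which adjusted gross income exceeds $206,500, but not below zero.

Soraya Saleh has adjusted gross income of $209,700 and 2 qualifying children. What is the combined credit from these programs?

Child Care Credit: base = 2 × $7,675 = $15,350. $209,700 is below the $218,700 cutoff, so the full $15,350 applies.
Veteran's Credit: $209,700 is $14,400 into a $32,000 phase-out range, leaving 17,600/32,000 of the credit: $680 × 17,600/32,000 = $374.
Solar Installation Rebate: income exceeds $201,100 by $8,600, which is 4 full-or-partial $2,500 increments; reduction = 4 × $55 = $220, leaving $2,997.
Elderly Relief Credit: 11% of the $3,200 excess over $206,500 is $352; credit = $525 − $352 = $173.
Total: $15,350 + $374 + $2,997 + $173 = $18,894.

$18,894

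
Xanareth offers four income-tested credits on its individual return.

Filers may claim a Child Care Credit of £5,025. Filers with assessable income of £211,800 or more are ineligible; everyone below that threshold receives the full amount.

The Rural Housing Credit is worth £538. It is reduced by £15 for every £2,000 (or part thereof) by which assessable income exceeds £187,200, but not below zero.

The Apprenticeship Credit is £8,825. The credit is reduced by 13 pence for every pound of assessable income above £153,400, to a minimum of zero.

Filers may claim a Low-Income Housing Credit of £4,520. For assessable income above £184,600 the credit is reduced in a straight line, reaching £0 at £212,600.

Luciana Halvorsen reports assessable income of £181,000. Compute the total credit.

Child Care Credit: £181,000 is below the £211,800 cutoff, so the full £5,025 applies.
Rural Housing Credit: £181,000 is at or below the £187,200 threshold, so the full £538 applies.
Apprenticeship Credit: 13% of the £27,600 excess over £153,400 is £3,588; credit = £8,825 − £3,588 = £5,237.
Low-Income Housing Credit: £181,000 is at or below the £184,600 threshold, so the full £4,520 applies.
Total: £5,025 + £538 + £5,237 + £4,520 = £15,320.

£15,320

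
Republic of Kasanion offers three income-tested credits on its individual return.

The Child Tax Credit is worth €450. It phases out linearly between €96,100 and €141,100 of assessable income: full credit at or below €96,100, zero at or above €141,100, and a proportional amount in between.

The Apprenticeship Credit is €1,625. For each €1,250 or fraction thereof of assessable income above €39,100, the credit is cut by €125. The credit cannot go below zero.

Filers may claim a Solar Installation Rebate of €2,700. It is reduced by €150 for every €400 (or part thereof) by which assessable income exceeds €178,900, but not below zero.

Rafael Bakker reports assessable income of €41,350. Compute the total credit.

€4,525

Child Tax Credit: €41,350 is at or below the €96,100 threshold, so the full €450 applies.
Apprenticeship Credit: income exceeds €39,100 by €2,250, which is 2 full-or-partial €1,250 increments; reduction = 2 × €125 = €250, leaving €1,375.
Solar Installation Rebate: €41,350 is at or below the €178,900 threshold, so the full €2,700 applies.
Total: €450 + €1,375 + €2,700 = €4,525.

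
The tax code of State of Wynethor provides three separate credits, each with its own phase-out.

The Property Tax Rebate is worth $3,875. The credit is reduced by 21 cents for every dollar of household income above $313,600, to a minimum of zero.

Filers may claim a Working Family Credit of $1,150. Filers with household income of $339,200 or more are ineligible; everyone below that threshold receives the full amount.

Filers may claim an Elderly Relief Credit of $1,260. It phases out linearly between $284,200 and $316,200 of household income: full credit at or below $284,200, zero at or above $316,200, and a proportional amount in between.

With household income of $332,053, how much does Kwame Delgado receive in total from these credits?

Property Tax Rebate: 21% of the $18,453 excess over $313,600 is $3,875.13 ≥ base, so the credit is $0.
Working Family Credit: $332,053 is below the $339,200 cutoff, so the full $1,150 applies.
Elderly Relief Credit: $332,053 is at or above $316,200, so the credit is $0.
Total: $0 + $1,150 + $0 = $1,150.

$1,150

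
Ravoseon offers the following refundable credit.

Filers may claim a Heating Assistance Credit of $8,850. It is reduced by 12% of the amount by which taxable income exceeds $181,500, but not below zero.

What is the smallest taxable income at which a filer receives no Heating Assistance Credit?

$255,250

The credit falls by 12% of each dollar above $181,500, so it reaches zero when the excess is $8,850 / 12% = $73,750: income = $181,500 + $73,750 = $255,250.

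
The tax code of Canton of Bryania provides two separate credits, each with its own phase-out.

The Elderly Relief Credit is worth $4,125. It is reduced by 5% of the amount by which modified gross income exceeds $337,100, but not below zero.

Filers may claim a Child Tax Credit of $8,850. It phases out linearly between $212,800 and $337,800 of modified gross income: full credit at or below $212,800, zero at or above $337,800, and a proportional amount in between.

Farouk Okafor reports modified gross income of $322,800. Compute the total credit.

$5,187

Elderly Relief Credit: $322,800 is at or below the $337,100 threshold, so the full $4,125 applies.
Child Tax Credit: $322,800 is $110,000 into a $125,000 phase-out range, leaving 15,000/125,000 of the credit: $8,850 × 15,000/125,000 = $1,062.
Total: $4,125 + $1,062 = $5,187.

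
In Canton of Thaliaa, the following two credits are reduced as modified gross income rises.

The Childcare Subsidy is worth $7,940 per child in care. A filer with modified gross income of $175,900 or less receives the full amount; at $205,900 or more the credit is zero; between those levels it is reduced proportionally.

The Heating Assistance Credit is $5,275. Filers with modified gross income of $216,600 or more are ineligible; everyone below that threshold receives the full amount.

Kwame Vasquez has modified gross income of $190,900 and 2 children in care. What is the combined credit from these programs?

Childcare Subsidy: base = 2 × $7,940 = $15,880. $190,900 is $15,000 into a $30,000 phase-out range, leaving 15,000/30,000 of the credit: $15,880 × 15,000/30,000 = $7,940.
Heating Assistance Credit: $190,900 is below the $216,600 cutoff, so the full $5,275 applies.
Total: $7,940 + $5,275 = $13,215.

$13,215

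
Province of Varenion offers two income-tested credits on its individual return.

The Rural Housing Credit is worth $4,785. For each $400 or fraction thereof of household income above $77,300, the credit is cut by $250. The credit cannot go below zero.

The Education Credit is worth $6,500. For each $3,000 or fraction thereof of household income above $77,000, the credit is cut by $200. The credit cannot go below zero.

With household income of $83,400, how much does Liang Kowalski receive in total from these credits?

Rural Housing Credit: income exceeds $77,300 by $6,100, which is 16 full-or-partial $400 increments; reduction = 16 × $250 = $4,000, leaving $785.
Education Credit: income exceeds $77,000 by $6,400, which is 3 full-or-partial $3,000 increments; reduction = 3 × $200 = $600, leaving $5,900.
Total: $785 + $5,900 = $6,685.

$6,685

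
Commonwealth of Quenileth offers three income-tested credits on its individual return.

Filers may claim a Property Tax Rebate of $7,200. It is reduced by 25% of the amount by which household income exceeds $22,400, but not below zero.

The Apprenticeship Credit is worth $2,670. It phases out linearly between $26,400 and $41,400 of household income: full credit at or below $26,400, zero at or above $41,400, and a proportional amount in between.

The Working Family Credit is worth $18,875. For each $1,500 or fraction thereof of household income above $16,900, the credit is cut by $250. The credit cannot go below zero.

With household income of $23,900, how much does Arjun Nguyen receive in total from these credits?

Property Tax Rebate: 25% of the $1,500 excess over $22,400 is $375; credit = $7,200 − $375 = $6,825.
Apprenticeship Credit: $23,900 is at or below the $26,400 threshold, so the full $2,670 applies.
Working Family Credit: income exceeds $16,900 by $7,000, which is 5 full-or-partial $1,500 increments; reduction = 5 × $250 = $1,250, leaving $17,625.
Total: $6,825 + $2,670 + $17,625 = $27,120.

$27,120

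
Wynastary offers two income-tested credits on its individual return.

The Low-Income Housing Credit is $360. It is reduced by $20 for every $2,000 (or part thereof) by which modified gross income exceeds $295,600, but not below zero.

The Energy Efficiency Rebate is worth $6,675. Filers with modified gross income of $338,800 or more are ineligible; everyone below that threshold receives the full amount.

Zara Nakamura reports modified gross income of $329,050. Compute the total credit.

Low-Income Housing Credit: income exceeds $295,600 by $33,450, which is 17 full-or-partial $2,000 increments; reduction = 17 × $20 = $340, leaving $20.
Energy Efficiency Rebate: $329,050 is below the $338,800 cutoff, so the full $6,675 applies.
Total: $20 + $6,675 = $6,695.

$6,695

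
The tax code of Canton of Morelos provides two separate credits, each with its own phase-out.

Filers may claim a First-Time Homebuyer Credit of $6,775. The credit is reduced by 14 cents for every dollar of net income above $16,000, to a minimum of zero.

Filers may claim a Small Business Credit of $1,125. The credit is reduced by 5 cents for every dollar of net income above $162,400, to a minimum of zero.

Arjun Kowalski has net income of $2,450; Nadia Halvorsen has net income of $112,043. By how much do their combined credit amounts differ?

Arjun ($2,450): First-Time Homebuyer Credit: $2,450 is at or below the $16,000 threshold, so the full $6,775 applies. Small Business Credit: $2,450 is at or below the $162,400 threshold, so the full $1,125 applies. total $6,775 + $1,125 = $7,900
Nadia ($112,043): First-Time Homebuyer Credit: 14% of the $96,043 excess over $16,000 is $13,446.02 ≥ base, so the credit is $0. Small Business Credit: $112,043 is at or below the $162,400 threshold, so the full $1,125 applies. total $0 + $1,125 = $1,125
Difference: |$7,900 − $1,125| = $6,775.

$6,775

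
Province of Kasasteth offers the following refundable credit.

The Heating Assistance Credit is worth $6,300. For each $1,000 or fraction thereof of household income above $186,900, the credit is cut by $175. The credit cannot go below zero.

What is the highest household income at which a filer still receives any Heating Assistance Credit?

$221,900

After 35 increments the reduction is 35 × $175 = $6,125, leaving $175; one more increment wipes it out. Increment 35 ends at excess 35 × $1,000 = $35,000, so the highest qualifying income is $186,900 + $35,000 = $221,900.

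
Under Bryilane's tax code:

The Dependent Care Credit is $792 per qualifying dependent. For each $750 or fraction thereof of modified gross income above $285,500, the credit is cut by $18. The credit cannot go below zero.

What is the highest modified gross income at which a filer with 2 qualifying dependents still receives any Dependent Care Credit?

$350,750

Full credit = 2 × $792 = $1,584.
After 87 increments the reduction is 87 × $18 = $1,566, leaving $18; one more increment wipes it out. Increment 87 ends at excess 87 × $750 = $65,250, so the highest qualifying income is $285,500 + $65,250 = $350,750.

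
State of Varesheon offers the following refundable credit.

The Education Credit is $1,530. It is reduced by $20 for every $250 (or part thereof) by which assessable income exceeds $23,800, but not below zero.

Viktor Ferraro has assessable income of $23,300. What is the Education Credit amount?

Education Credit: $23,300 is at or below the $23,800 threshold, so the full $1,530 applies.

$1,530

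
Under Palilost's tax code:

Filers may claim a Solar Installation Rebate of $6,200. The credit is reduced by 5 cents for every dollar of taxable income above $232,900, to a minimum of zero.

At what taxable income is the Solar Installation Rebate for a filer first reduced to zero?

$356,900

The credit falls by 5% of each dollar above $232,900, so it reaches zero when the excess is $6,200 / 5% = $124,000: income = $232,900 + $124,000 = $356,900.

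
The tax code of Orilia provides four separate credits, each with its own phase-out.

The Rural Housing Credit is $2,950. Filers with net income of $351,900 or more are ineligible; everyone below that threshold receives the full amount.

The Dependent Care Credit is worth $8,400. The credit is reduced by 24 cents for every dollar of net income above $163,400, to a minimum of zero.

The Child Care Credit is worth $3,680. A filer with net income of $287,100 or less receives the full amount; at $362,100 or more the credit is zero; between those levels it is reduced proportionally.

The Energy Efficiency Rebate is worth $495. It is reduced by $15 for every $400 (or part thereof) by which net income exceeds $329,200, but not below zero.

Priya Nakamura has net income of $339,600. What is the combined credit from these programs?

$4,159

Rural Housing Credit: $339,600 is below the $351,900 cutoff, so the full $2,950 applies.
Dependent Care Credit: 24% of the $176,200 excess over $163,400 is $42,288 ≥ base, so the credit is $0.
Child Care Credit: $339,600 is $52,500 into a $75,000 phase-out range, leaving 22,500/75,000 of the credit: $3,680 × 22,500/75,000 = $1,104.
Energy Efficiency Rebate: income exceeds $329,200 by $10,400, which is 26 full-or-partial $400 increments; reduction = 26 × $15 = $390, leaving $105.
Total: $2,950 + $0 + $1,104 + $105 = $4,159.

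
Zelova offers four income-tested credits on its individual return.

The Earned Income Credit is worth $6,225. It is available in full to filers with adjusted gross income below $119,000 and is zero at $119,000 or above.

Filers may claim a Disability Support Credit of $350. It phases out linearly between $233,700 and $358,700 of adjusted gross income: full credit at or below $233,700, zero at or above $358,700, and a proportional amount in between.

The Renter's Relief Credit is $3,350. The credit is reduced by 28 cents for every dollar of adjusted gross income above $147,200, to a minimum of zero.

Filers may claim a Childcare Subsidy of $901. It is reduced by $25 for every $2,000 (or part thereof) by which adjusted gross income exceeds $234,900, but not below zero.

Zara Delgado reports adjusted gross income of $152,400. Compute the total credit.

Earned Income Credit: $152,400 meets or exceeds the $119,000 cutoff, so the credit is $0.
Disability Support Credit: $152,400 is at or below the $233,700 threshold, so the full $350 applies.
Renter's Relief Credit: 28% of the $5,200 excess over $147,200 is $1,456; credit = $3,350 − $1,456 = $1,894.
Childcare Subsidy: $152,400 is at or below the $234,900 threshold, so the full $901 applies.
Total: $0 + $350 + $1,894 + $901 = $3,145.

$3,145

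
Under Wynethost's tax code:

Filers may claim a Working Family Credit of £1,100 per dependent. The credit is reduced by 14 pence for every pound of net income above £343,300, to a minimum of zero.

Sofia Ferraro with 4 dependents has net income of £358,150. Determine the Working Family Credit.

Working Family Credit: base = 4 × £1,100 = £4,400. 14% of the £14,850 excess over £343,300 is £2,079; credit = £4,400 − £2,079 = £2,321.

£2,321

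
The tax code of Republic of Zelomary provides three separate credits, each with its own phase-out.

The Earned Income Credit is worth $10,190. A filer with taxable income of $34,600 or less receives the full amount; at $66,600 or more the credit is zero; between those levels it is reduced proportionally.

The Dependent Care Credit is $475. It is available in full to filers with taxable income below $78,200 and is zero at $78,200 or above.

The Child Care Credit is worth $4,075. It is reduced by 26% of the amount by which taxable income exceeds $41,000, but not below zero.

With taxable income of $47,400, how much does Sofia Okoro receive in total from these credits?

Earned Income Credit: $47,400 is $12,800 into a $32,000 phase-out range, leaving 19,200/32,000 of the credit: $10,190 × 19,200/32,000 = $6,114.
Dependent Care Credit: $47,400 is below the $78,200 cutoff, so the full $475 applies.
Child Care Credit: 26% of the $6,400 excess over $41,000 is $1,664; credit = $4,075 − $1,664 = $2,411.
Total: $6,114 + $475 + $2,411 = $9,000.

$9,000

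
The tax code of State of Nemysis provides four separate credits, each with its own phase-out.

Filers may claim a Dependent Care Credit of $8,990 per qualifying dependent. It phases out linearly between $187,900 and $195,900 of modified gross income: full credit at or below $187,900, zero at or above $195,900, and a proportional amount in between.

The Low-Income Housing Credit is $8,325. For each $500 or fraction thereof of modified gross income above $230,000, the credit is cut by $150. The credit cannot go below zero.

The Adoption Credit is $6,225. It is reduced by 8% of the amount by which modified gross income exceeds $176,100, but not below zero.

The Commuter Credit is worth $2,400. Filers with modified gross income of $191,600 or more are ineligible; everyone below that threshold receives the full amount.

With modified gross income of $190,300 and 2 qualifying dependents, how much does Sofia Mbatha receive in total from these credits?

Dependent Care Credit: base = 2 × $8,990 = $17,980. $190,300 is $2,400 into a $8,000 phase-out range, leaving 5,600/8,000 of the credit: $17,980 × 5,600/8,000 = $12,586.
Low-Income Housing Credit: $190,300 is at or below the $230,000 threshold, so the full $8,325 applies.
Adoption Credit: 8% of the $14,200 excess over $176,100 is $1,136; credit = $6,225 − $1,136 = $5,089.
Commuter Credit: $190,300 is below the $191,600 cutoff, so the full $2,400 applies.
Total: $12,586 + $8,325 + $5,089 + $2,400 = $28,400.

$28,400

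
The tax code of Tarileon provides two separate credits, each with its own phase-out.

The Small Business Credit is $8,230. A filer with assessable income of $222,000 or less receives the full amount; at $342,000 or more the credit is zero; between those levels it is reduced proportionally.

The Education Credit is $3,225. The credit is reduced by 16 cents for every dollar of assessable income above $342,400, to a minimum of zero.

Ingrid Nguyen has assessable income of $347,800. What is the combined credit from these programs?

$2,361

Small Business Credit: $347,800 is at or above $342,000, so the credit is $0.
Education Credit: 16% of the $5,400 excess over $342,400 is $864; credit = $3,225 − $864 = $2,361.
Total: $0 + $2,361 = $2,361.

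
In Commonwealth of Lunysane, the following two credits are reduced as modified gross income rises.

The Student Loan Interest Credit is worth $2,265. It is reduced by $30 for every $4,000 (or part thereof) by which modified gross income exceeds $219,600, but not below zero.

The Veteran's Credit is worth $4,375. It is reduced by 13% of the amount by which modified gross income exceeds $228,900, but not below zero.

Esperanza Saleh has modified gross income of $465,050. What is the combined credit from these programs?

Student Loan Interest Credit: income exceeds $219,600 by $245,450, which is 62 full-or-partial $4,000 increments; reduction = 62 × $30 = $1,860, leaving $405.
Veteran's Credit: 13% of the $236,150 excess over $228,900 is $30,699.50 ≥ base, so the credit is $0.
Total: $405 + $0 = $405.

$405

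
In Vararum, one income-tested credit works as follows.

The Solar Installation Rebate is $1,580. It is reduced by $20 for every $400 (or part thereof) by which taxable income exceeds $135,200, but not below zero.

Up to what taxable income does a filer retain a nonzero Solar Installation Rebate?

After 78 increments the reduction is 78 × $20 = $1,560, leaving $20; one more increment wipes it out. Increment 78 ends at excess 78 × $400 = $31,200, so the highest qualifying income is $135,200 + $31,200 = $166,400.

$166,400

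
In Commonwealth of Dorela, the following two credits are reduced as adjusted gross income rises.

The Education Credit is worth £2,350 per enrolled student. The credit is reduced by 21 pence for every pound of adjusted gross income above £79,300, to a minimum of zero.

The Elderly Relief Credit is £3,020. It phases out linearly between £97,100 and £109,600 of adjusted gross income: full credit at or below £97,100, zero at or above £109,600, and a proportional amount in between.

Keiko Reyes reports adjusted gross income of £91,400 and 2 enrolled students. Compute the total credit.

Education Credit: base = 2 × £2,350 = £4,700. 21% of the £12,100 excess over £79,300 is £2,541; credit = £4,700 − £2,541 = £2,159.
Elderly Relief Credit: £91,400 is at or below the £97,100 threshold, so the full £3,020 applies.
Total: £2,159 + £3,020 = £5,179.

£5,179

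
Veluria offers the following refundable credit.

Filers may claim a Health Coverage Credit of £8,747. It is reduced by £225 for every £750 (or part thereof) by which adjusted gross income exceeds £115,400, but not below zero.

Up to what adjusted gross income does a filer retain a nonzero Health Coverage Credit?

£143,900

After 38 increments the reduction is 38 × £225 = £8,550, leaving £197; one more increment wipes it out. Increment 38 ends at excess 38 × £750 = £28,500, so the highest qualifying income is £115,400 + £28,500 = £143,900.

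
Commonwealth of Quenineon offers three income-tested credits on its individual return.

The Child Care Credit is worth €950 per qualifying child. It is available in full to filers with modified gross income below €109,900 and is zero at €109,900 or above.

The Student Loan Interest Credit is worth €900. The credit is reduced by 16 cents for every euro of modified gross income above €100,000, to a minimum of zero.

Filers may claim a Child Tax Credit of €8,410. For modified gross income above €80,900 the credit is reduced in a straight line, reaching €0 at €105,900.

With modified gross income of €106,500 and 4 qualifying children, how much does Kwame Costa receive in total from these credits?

Child Care Credit: base = 4 × €950 = €3,800. €106,500 is below the €109,900 cutoff, so the full €3,800 applies.
Student Loan Interest Credit: 16% of the €6,500 excess over €100,000 is €1,040 ≥ base, so the credit is €0.
Child Tax Credit: €106,500 is at or above €105,900, so the credit is €0.
Total: €3,800 + €0 + €0 = €3,800.

€3,800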